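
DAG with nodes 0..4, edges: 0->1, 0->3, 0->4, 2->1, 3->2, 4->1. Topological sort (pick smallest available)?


Kahn's algorithm, process smallest node first
Order: [0, 3, 2, 4, 1]


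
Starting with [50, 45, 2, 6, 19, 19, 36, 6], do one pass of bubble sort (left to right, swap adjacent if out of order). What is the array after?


After one pass: [45, 2, 6, 19, 19, 36, 6, 50]


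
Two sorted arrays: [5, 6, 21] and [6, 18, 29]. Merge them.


Compare heads, take smaller each step.
Merged: [5, 6, 6, 18, 21, 29]


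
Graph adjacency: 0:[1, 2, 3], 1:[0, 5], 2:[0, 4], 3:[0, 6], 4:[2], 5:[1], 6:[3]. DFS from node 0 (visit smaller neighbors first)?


DFS stack-based: start with [0]
Visit order: [0, 1, 5, 2, 4, 3, 6]


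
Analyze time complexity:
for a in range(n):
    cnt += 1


Per nesting level: O(n) = O(n)
Complexity: O(n)


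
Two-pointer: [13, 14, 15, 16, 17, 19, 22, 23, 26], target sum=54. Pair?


Two pointers: lo=0, hi=8
No pair sums to 54


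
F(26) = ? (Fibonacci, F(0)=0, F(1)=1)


F(n)=F(n-1)+F(n-2)
...F(24)=46368, F(25)=75025, F(26)=121393


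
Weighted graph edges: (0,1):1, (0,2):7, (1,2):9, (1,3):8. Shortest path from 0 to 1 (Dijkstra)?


Dijkstra from 0:
Distances: {0: 0, 1: 1, 2: 7, 3: 9}
Shortest distance to 1 = 1, path = [0, 1]


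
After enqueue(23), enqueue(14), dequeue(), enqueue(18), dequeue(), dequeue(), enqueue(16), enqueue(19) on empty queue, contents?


enqueue(23) -> [23]
enqueue(14) -> [23, 14]
dequeue() returns 23 -> [14]
enqueue(18) -> [14, 18]
dequeue() returns 14 -> [18]
dequeue() returns 18 -> []
enqueue(16) -> [16]
enqueue(19) -> [16, 19]
Final queue (front to back): [16, 19]


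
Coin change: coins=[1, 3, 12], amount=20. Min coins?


dp[0]=0; dp[i]=1+min(dp[i-c] for c in coins)
...dp[15]=2, dp[16]=3, dp[17]=4, dp[18]=3, dp[19]=4, dp[20]=5
Minimum coins for 20 = 5


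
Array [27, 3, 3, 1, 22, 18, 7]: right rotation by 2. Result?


Right rotate by 2: [18, 7, 27, 3, 3, 1, 22]


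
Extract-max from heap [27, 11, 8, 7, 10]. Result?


Max = 27
Replace root with last, heapify down
Resulting heap: [11, 10, 8, 7]


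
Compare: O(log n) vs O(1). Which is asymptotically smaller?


constant grows slower than logarithmic
O(1) is asymptotically smaller; O(log n) grows faster


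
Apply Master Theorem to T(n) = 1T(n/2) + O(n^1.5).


a=1, b=2, c=1.5. log_2(1)=0 < c=1.5. Case 3: O(n^c) = O(n^1.500)
Complexity: O(n^1.500)


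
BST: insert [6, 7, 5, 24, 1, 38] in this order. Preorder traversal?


Root = 6; build tree by BST insertion.
Preorder traversal: [6, 5, 1, 7, 24, 38]


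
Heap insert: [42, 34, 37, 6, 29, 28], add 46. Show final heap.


Append 46: [42, 34, 37, 6, 29, 28, 46]
Bubble up: swap idx 6(46) with idx 2(37); swap idx 2(46) with idx 0(42)
Result: [46, 34, 42, 6, 29, 28, 37]


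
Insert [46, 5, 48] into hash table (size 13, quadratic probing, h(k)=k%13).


Insertions: 46->slot 7; 5->slot 5; 48->slot 9
Table: [None, None, None, None, None, 5, None, 46, None, 48, None, None, None]


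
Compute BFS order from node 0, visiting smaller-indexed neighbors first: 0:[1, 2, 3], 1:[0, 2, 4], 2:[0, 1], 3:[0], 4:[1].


BFS queue: start with [0]
Visit order: [0, 1, 2, 3, 4]


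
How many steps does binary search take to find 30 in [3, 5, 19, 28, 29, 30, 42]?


Search for 30:
[0,6] mid=3 arr[3]=28
[4,6] mid=5 arr[5]=30
Total: 2 comparisons


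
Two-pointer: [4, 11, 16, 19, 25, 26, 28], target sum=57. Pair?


Two pointers: lo=0, hi=6
No pair sums to 57


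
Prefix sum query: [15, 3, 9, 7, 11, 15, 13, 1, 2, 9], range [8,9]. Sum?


Prefix sums: [0, 15, 18, 27, 34, 45, 60, 73, 74, 76, 85]
Sum[8..9] = prefix[10] - prefix[8] = 85 - 74 = 11


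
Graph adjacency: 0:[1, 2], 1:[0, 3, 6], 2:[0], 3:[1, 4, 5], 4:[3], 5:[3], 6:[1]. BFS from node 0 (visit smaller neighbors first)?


BFS queue: start with [0]
Visit order: [0, 1, 2, 3, 6, 4, 5]


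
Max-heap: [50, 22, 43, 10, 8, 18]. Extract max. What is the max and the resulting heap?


Max = 50
Replace root with last, heapify down
Resulting heap: [43, 22, 18, 10, 8]


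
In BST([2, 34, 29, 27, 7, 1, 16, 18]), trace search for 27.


BST root = 2
Search for 27: compare at each node
Path: [2, 34, 29, 27]


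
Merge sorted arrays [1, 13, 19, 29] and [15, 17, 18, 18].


Compare heads, take smaller each step.
Merged: [1, 13, 15, 17, 18, 18, 19, 29]


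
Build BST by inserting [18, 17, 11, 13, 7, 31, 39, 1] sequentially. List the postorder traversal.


Root = 18; build tree by BST insertion.
Postorder traversal: [1, 7, 13, 11, 17, 39, 31, 18]


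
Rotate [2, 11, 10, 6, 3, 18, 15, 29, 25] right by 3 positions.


Right rotate by 3: [15, 29, 25, 2, 11, 10, 6, 3, 18]


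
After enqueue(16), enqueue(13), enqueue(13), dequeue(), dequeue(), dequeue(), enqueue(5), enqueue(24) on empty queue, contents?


enqueue(16) -> [16]
enqueue(13) -> [16, 13]
enqueue(13) -> [16, 13, 13]
dequeue() returns 16 -> [13, 13]
dequeue() returns 13 -> [13]
dequeue() returns 13 -> []
enqueue(5) -> [5]
enqueue(24) -> [5, 24]
Final queue (front to back): [5, 24]


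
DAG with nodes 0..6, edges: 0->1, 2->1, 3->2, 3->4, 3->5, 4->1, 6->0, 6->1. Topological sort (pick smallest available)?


Kahn's algorithm, process smallest node first
Order: [3, 2, 4, 5, 6, 0, 1]


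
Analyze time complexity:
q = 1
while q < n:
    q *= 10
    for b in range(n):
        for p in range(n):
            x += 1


Per nesting level: O(log n) * O(n) * O(n) = O(n^2 log n)
Complexity: O(n^2 log n)


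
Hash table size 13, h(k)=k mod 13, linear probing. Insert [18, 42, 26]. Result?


Insertions: 18->slot 5; 42->slot 3; 26->slot 0
Table: [26, None, None, 42, None, 18, None, None, None, None, None, None, None]


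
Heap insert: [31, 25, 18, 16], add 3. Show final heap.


Append 3: [31, 25, 18, 16, 3]
Bubble up: no swaps needed
Result: [31, 25, 18, 16, 3]


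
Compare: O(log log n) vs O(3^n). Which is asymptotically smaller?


double-logarithmic grows slower than exponential (base 3)
O(log log n) is asymptotically smaller; O(3^n) grows faster


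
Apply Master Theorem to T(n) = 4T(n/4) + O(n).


a=4, b=4, c=1. log_4(4)=1 = c=1. Case 2: O(n^c log n) = O(n log n)
Complexity: O(n log n)


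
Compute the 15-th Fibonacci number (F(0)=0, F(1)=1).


F(n)=F(n-1)+F(n-2)
...F(13)=233, F(14)=377, F(15)=610


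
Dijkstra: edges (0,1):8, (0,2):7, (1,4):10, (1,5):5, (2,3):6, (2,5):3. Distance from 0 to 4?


Dijkstra from 0:
Distances: {0: 0, 1: 8, 2: 7, 3: 13, 4: 18, 5: 10}
Shortest distance to 4 = 18, path = [0, 1, 4]


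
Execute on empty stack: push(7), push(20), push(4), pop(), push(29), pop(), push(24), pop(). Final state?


push(7) -> [7]
push(20) -> [7, 20]
push(4) -> [7, 20, 4]
pop() returns 4 -> [7, 20]
push(29) -> [7, 20, 29]
pop() returns 29 -> [7, 20]
push(24) -> [7, 20, 24]
pop() returns 24 -> [7, 20]
Final stack (bottom to top): [7, 20]


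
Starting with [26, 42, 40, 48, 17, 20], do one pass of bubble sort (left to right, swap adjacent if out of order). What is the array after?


After one pass: [26, 40, 42, 17, 20, 48]


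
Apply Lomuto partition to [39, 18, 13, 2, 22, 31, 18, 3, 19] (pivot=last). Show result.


Elements <= 19 go left of pivot.
Result: [18, 13, 2, 18, 3, 19, 39, 22, 31], pivot at index 5


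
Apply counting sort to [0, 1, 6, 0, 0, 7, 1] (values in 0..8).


Count array: [3, 2, 0, 0, 0, 0, 1, 1, 0]
Reconstruct: [0, 0, 0, 1, 1, 6, 7]


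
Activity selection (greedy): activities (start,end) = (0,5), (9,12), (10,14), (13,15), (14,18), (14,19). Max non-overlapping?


Greedy: pick earliest-ending, then skip overlaps.
Selected (3 activities): [(0, 5), (9, 12), (13, 15)]


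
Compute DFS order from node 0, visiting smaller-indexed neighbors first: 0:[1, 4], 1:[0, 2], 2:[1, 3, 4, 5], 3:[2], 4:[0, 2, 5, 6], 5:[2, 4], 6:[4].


DFS stack-based: start with [0]
Visit order: [0, 1, 2, 3, 4, 5, 6]


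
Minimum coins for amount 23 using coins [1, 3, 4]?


dp[0]=0; dp[i]=1+min(dp[i-c] for c in coins)
...dp[18]=5, dp[19]=5, dp[20]=5, dp[21]=6, dp[22]=6, dp[23]=6
Minimum coins for 23 = 6


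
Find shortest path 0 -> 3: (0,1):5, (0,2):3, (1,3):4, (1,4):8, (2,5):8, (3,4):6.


Dijkstra from 0:
Distances: {0: 0, 1: 5, 2: 3, 3: 9, 4: 13, 5: 11}
Shortest distance to 3 = 9, path = [0, 1, 3]


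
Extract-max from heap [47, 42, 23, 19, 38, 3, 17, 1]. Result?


Max = 47
Replace root with last, heapify down
Resulting heap: [42, 38, 23, 19, 1, 3, 17]


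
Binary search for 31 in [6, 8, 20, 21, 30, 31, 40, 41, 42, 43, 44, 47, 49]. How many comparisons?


Search for 31:
[0,12] mid=6 arr[6]=40
[0,5] mid=2 arr[2]=20
[3,5] mid=4 arr[4]=30
[5,5] mid=5 arr[5]=31
Total: 4 comparisons


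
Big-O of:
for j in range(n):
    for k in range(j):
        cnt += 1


Per nesting level: O(n) * O(n) [triangular over j] = O(n^2)
Complexity: O(n^2)


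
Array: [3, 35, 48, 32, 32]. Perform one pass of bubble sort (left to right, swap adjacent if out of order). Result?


After one pass: [3, 35, 32, 32, 48]


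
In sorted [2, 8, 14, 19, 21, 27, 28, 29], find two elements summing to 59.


Two pointers: lo=0, hi=7
No pair sums to 59


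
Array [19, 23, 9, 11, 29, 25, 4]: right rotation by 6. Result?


Right rotate by 6: [23, 9, 11, 29, 25, 4, 19]


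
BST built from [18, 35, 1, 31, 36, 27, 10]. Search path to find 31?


BST root = 18
Search for 31: compare at each node
Path: [18, 35, 31]


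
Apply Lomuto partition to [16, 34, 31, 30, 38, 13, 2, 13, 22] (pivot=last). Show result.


Elements <= 22 go left of pivot.
Result: [16, 13, 2, 13, 22, 34, 31, 30, 38], pivot at index 4


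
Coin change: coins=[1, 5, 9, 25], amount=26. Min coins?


dp[0]=0; dp[i]=1+min(dp[i-c] for c in coins)
...dp[21]=5, dp[22]=6, dp[23]=3, dp[24]=4, dp[25]=1, dp[26]=2
Minimum coins for 26 = 2


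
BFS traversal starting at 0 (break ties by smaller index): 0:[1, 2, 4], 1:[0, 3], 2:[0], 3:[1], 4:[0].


BFS queue: start with [0]
Visit order: [0, 1, 2, 4, 3]


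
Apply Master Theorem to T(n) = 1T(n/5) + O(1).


a=1, b=5, c=0. log_5(1)=0 = c=0. Case 2: O(n^c log n) = O(log n)
Complexity: O(log n)


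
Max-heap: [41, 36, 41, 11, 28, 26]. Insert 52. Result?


Append 52: [41, 36, 41, 11, 28, 26, 52]
Bubble up: swap idx 6(52) with idx 2(41); swap idx 2(52) with idx 0(41)
Result: [52, 36, 41, 11, 28, 26, 41]


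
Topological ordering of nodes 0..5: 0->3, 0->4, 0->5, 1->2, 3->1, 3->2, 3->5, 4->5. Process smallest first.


Kahn's algorithm, process smallest node first
Order: [0, 3, 1, 2, 4, 5]


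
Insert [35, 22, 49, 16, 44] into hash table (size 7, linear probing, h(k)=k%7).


Insertions: 35->slot 0; 22->slot 1; 49->slot 2; 16->slot 3; 44->slot 4
Table: [35, 22, 49, 16, 44, None, None]


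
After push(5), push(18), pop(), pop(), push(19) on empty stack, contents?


push(5) -> [5]
push(18) -> [5, 18]
pop() returns 18 -> [5]
pop() returns 5 -> []
push(19) -> [19]
Final stack (bottom to top): [19]


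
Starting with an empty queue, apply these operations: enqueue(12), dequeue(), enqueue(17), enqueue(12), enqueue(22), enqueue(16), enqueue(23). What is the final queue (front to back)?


enqueue(12) -> [12]
dequeue() returns 12 -> []
enqueue(17) -> [17]
enqueue(12) -> [17, 12]
enqueue(22) -> [17, 12, 22]
enqueue(16) -> [17, 12, 22, 16]
enqueue(23) -> [17, 12, 22, 16, 23]
Final queue (front to back): [17, 12, 22, 16, 23]


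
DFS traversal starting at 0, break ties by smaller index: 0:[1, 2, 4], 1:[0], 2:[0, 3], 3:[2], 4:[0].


DFS stack-based: start with [0]
Visit order: [0, 1, 2, 3, 4]


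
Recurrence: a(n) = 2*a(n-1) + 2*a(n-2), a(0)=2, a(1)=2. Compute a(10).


Build bottom-up:
...a(8)=3104, a(9)=8480, a(10)=2*8480+2*3104=23168


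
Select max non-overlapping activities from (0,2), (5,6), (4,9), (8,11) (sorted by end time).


Greedy: pick earliest-ending, then skip overlaps.
Selected (3 activities): [(0, 2), (5, 6), (8, 11)]


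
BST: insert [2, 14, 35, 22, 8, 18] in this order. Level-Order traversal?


Root = 2; build tree by BST insertion.
Level-Order traversal: [2, 14, 8, 35, 22, 18]


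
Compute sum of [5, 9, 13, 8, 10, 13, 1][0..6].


Prefix sums: [0, 5, 14, 27, 35, 45, 58, 59]
Sum[0..6] = prefix[7] - prefix[0] = 59 - 0 = 59


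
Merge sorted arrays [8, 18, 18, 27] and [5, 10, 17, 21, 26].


Compare heads, take smaller each step.
Merged: [5, 8, 10, 17, 18, 18, 21, 26, 27]


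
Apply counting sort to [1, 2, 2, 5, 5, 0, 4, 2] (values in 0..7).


Count array: [1, 1, 3, 0, 1, 2, 0, 0]
Reconstruct: [0, 1, 2, 2, 2, 4, 5, 5]


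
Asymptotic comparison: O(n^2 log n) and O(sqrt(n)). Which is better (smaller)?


sublinear grows slower than n^2 log n
O(sqrt(n)) is asymptotically smaller; O(n^2 log n) grows faster


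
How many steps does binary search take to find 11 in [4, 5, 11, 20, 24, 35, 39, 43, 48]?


Search for 11:
[0,8] mid=4 arr[4]=24
[0,3] mid=1 arr[1]=5
[2,3] mid=2 arr[2]=11
Total: 3 comparisons


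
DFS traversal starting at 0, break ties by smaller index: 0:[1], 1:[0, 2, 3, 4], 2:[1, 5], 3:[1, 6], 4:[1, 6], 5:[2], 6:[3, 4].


DFS stack-based: start with [0]
Visit order: [0, 1, 2, 5, 3, 6, 4]


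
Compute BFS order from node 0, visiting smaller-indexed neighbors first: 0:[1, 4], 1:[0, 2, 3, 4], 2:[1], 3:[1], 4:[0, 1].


BFS queue: start with [0]
Visit order: [0, 1, 4, 2, 3]


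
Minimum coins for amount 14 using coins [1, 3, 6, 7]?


dp[0]=0; dp[i]=1+min(dp[i-c] for c in coins)
...dp[9]=2, dp[10]=2, dp[11]=3, dp[12]=2, dp[13]=2, dp[14]=2
Minimum coins for 14 = 2


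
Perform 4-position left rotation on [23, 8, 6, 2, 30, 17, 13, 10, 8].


Left rotate by 4: [30, 17, 13, 10, 8, 23, 8, 6, 2]


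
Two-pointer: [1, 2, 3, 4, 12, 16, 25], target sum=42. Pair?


Two pointers: lo=0, hi=6
No pair sums to 42


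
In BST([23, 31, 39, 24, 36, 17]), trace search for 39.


BST root = 23
Search for 39: compare at each node
Path: [23, 31, 39]


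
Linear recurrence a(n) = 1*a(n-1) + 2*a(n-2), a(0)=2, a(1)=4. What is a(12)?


Build bottom-up:
...a(10)=2048, a(11)=4096, a(12)=1*4096+2*2048=8192


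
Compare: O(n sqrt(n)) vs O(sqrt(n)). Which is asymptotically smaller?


sublinear grows slower than n^1.5
O(sqrt(n)) is asymptotically smaller; O(n sqrt(n)) grows faster


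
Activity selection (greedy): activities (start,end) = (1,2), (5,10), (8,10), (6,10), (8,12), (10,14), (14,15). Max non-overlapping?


Greedy: pick earliest-ending, then skip overlaps.
Selected (4 activities): [(1, 2), (5, 10), (10, 14), (14, 15)]


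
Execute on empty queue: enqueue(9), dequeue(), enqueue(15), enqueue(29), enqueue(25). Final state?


enqueue(9) -> [9]
dequeue() returns 9 -> []
enqueue(15) -> [15]
enqueue(29) -> [15, 29]
enqueue(25) -> [15, 29, 25]
Final queue (front to back): [15, 29, 25]


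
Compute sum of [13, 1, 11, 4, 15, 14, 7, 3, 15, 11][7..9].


Prefix sums: [0, 13, 14, 25, 29, 44, 58, 65, 68, 83, 94]
Sum[7..9] = prefix[10] - prefix[7] = 94 - 65 = 29


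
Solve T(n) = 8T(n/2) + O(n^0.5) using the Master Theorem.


a=8, b=2, c=0.5. log_2(8)=3 > c=0.5. Case 1: O(n^log_b(a)) = O(n^3)
Complexity: O(n^3)


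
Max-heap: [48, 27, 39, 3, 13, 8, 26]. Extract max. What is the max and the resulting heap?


Max = 48
Replace root with last, heapify down
Resulting heap: [39, 27, 26, 3, 13, 8]


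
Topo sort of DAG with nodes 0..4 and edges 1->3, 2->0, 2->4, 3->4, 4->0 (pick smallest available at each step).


Kahn's algorithm, process smallest node first
Order: [1, 2, 3, 4, 0]


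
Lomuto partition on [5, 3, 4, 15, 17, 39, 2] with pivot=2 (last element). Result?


Elements <= 2 go left of pivot.
Result: [2, 3, 4, 15, 17, 39, 5], pivot at index 0


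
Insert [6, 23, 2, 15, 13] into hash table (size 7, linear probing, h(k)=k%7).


Insertions: 6->slot 6; 23->slot 2; 2->slot 3; 15->slot 1; 13->slot 0
Table: [13, 15, 23, 2, None, None, 6]


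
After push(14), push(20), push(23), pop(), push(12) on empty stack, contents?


push(14) -> [14]
push(20) -> [14, 20]
push(23) -> [14, 20, 23]
pop() returns 23 -> [14, 20]
push(12) -> [14, 20, 12]
Final stack (bottom to top): [14, 20, 12]


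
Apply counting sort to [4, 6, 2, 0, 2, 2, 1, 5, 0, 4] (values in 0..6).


Count array: [2, 1, 3, 0, 2, 1, 1]
Reconstruct: [0, 0, 1, 2, 2, 2, 4, 4, 5, 6]


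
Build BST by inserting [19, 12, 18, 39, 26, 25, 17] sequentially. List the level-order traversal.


Root = 19; build tree by BST insertion.
Level-Order traversal: [19, 12, 39, 18, 26, 17, 25]


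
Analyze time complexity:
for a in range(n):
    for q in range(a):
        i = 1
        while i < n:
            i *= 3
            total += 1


Per nesting level: O(n) * O(n) [triangular over a] * O(log n) = O(n^2 log n)
Complexity: O(n^2 log n)


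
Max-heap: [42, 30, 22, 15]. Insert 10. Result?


Append 10: [42, 30, 22, 15, 10]
Bubble up: no swaps needed
Result: [42, 30, 22, 15, 10]


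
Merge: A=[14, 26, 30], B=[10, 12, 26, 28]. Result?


Compare heads, take smaller each step.
Merged: [10, 12, 14, 26, 26, 28, 30]


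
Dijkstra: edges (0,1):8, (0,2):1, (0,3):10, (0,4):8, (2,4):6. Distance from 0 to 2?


Dijkstra from 0:
Distances: {0: 0, 1: 8, 2: 1, 3: 10, 4: 7}
Shortest distance to 2 = 1, path = [0, 2]


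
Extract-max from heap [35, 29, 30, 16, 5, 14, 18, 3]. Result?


Max = 35
Replace root with last, heapify down
Resulting heap: [30, 29, 18, 16, 5, 14, 3]


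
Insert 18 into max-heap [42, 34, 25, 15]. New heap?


Append 18: [42, 34, 25, 15, 18]
Bubble up: no swaps needed
Result: [42, 34, 25, 15, 18]


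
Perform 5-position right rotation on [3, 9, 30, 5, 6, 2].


Right rotate by 5: [9, 30, 5, 6, 2, 3]


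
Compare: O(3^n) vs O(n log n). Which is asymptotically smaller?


linearithmic grows slower than exponential (base 3)
O(n log n) is asymptotically smaller; O(3^n) grows faster


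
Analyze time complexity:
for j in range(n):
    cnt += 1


Per nesting level: O(n) = O(n)
Complexity: O(n)


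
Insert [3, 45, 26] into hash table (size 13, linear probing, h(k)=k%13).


Insertions: 3->slot 3; 45->slot 6; 26->slot 0
Table: [26, None, None, 3, None, None, 45, None, None, None, None, None, None]


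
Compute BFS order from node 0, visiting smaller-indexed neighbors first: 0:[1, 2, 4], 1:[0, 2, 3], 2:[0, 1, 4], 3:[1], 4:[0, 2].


BFS queue: start with [0]
Visit order: [0, 1, 2, 4, 3]


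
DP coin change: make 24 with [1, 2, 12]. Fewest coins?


dp[0]=0; dp[i]=1+min(dp[i-c] for c in coins)
...dp[19]=5, dp[20]=5, dp[21]=6, dp[22]=6, dp[23]=7, dp[24]=2
Minimum coins for 24 = 2


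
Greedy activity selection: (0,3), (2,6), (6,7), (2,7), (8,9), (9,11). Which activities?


Greedy: pick earliest-ending, then skip overlaps.
Selected (4 activities): [(0, 3), (6, 7), (8, 9), (9, 11)]


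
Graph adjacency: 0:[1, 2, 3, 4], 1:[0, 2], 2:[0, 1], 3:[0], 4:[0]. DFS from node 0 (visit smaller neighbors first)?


DFS stack-based: start with [0]
Visit order: [0, 1, 2, 3, 4]


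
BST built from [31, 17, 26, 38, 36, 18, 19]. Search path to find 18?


BST root = 31
Search for 18: compare at each node
Path: [31, 17, 26, 18]


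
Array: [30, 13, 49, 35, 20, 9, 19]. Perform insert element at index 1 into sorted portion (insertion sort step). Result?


After one pass: [13, 30, 49, 35, 20, 9, 19]


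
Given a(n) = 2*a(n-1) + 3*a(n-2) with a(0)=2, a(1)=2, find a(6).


Build bottom-up:
...a(4)=82, a(5)=242, a(6)=2*242+3*82=730


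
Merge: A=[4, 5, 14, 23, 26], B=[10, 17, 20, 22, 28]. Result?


Compare heads, take smaller each step.
Merged: [4, 5, 10, 14, 17, 20, 22, 23, 26, 28]


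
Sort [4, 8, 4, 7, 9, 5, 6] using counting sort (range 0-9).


Count array: [0, 0, 0, 0, 2, 1, 1, 1, 1, 1]
Reconstruct: [4, 4, 5, 6, 7, 8, 9]


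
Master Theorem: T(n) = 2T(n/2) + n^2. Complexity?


a=2, b=2, c=2. log_2(2)=1 < c=2. Case 3: O(n^c) = O(n^2)
Complexity: O(n^2)


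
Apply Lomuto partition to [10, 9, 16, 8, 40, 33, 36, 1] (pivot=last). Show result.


Elements <= 1 go left of pivot.
Result: [1, 9, 16, 8, 40, 33, 36, 10], pivot at index 0


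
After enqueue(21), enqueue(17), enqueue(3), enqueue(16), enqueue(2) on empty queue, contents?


enqueue(21) -> [21]
enqueue(17) -> [21, 17]
enqueue(3) -> [21, 17, 3]
enqueue(16) -> [21, 17, 3, 16]
enqueue(2) -> [21, 17, 3, 16, 2]
Final queue (front to back): [21, 17, 3, 16, 2]


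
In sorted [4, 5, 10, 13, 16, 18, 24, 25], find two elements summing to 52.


Two pointers: lo=0, hi=7
No pair sums to 52


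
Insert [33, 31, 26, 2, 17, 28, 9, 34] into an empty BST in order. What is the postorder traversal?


Root = 33; build tree by BST insertion.
Postorder traversal: [9, 17, 2, 28, 26, 31, 34, 33]


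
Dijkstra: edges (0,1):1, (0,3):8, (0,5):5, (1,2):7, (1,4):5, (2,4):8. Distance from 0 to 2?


Dijkstra from 0:
Distances: {0: 0, 1: 1, 2: 8, 3: 8, 4: 6, 5: 5}
Shortest distance to 2 = 8, path = [0, 1, 2]


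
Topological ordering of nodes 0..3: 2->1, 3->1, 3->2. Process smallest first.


Kahn's algorithm, process smallest node first
Order: [0, 3, 2, 1]


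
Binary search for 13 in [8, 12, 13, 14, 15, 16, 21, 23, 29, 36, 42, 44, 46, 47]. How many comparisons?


Search for 13:
[0,13] mid=6 arr[6]=21
[0,5] mid=2 arr[2]=13
Total: 2 comparisons


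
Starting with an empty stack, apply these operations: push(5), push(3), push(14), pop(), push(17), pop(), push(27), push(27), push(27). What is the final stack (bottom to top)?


push(5) -> [5]
push(3) -> [5, 3]
push(14) -> [5, 3, 14]
pop() returns 14 -> [5, 3]
push(17) -> [5, 3, 17]
pop() returns 17 -> [5, 3]
push(27) -> [5, 3, 27]
push(27) -> [5, 3, 27, 27]
push(27) -> [5, 3, 27, 27, 27]
Final stack (bottom to top): [5, 3, 27, 27, 27]


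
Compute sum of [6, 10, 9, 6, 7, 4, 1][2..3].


Prefix sums: [0, 6, 16, 25, 31, 38, 42, 43]
Sum[2..3] = prefix[4] - prefix[2] = 31 - 16 = 15


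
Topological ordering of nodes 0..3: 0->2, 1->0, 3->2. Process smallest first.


Kahn's algorithm, process smallest node first
Order: [1, 0, 3, 2]


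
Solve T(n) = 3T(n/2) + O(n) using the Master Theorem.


a=3, b=2, c=1. log_2(3)=1.585 > c=1. Case 1: O(n^log_b(a)) = O(n^1.585)
Complexity: O(n^1.585)


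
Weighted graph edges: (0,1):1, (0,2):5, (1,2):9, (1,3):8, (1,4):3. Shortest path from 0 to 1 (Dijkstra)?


Dijkstra from 0:
Distances: {0: 0, 1: 1, 2: 5, 3: 9, 4: 4}
Shortest distance to 1 = 1, path = [0, 1]


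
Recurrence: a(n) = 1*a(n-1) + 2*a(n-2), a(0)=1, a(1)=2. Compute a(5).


Build bottom-up:
...a(3)=8, a(4)=16, a(5)=1*16+2*8=32


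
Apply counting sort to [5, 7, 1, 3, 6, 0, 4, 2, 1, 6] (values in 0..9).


Count array: [1, 2, 1, 1, 1, 1, 2, 1, 0, 0]
Reconstruct: [0, 1, 1, 2, 3, 4, 5, 6, 6, 7]


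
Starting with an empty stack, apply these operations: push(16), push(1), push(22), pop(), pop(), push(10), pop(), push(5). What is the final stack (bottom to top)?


push(16) -> [16]
push(1) -> [16, 1]
push(22) -> [16, 1, 22]
pop() returns 22 -> [16, 1]
pop() returns 1 -> [16]
push(10) -> [16, 10]
pop() returns 10 -> [16]
push(5) -> [16, 5]
Final stack (bottom to top): [16, 5]


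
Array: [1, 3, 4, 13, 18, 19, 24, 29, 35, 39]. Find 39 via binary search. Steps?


Search for 39:
[0,9] mid=4 arr[4]=18
[5,9] mid=7 arr[7]=29
[8,9] mid=8 arr[8]=35
[9,9] mid=9 arr[9]=39
Total: 4 comparisons


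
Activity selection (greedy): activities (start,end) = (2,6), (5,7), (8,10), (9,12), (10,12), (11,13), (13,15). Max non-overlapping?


Greedy: pick earliest-ending, then skip overlaps.
Selected (4 activities): [(2, 6), (8, 10), (10, 12), (13, 15)]


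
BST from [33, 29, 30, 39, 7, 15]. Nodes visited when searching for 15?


BST root = 33
Search for 15: compare at each node
Path: [33, 29, 7, 15]


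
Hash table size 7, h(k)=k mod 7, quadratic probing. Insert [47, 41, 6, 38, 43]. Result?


Insertions: 47->slot 5; 41->slot 6; 6->slot 0; 38->slot 3; 43->slot 1
Table: [6, 43, None, 38, None, 47, 41]


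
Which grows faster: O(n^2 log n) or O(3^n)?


n^2 log n grows slower than exponential (base 3)
O(n^2 log n) is asymptotically smaller; O(3^n) grows faster


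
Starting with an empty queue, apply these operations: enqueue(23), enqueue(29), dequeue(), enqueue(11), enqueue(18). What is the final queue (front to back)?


enqueue(23) -> [23]
enqueue(29) -> [23, 29]
dequeue() returns 23 -> [29]
enqueue(11) -> [29, 11]
enqueue(18) -> [29, 11, 18]
Final queue (front to back): [29, 11, 18]


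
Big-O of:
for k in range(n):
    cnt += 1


Per nesting level: O(n) = O(n)
Complexity: O(n)


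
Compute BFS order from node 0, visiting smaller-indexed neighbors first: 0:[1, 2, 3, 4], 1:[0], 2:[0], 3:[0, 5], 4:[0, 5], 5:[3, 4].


BFS queue: start with [0]
Visit order: [0, 1, 2, 3, 4, 5]


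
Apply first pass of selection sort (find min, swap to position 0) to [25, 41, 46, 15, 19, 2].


After one pass: [2, 41, 46, 15, 19, 25]


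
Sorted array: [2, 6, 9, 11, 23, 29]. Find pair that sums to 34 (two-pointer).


Two pointers: lo=0, hi=5
Found pair: (11, 23) summing to 34


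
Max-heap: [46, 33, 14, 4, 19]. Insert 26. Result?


Append 26: [46, 33, 14, 4, 19, 26]
Bubble up: swap idx 5(26) with idx 2(14)
Result: [46, 33, 26, 4, 19, 14]


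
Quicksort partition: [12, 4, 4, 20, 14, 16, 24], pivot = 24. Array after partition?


Elements <= 24 go left of pivot.
Result: [12, 4, 4, 20, 14, 16, 24], pivot at index 6


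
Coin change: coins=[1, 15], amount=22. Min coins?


dp[0]=0; dp[i]=1+min(dp[i-c] for c in coins)
...dp[17]=3, dp[18]=4, dp[19]=5, dp[20]=6, dp[21]=7, dp[22]=8
Minimum coins for 22 = 8


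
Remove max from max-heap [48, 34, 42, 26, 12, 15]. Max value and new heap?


Max = 48
Replace root with last, heapify down
Resulting heap: [42, 34, 15, 26, 12]


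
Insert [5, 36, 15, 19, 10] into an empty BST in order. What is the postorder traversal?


Root = 5; build tree by BST insertion.
Postorder traversal: [10, 19, 15, 36, 5]


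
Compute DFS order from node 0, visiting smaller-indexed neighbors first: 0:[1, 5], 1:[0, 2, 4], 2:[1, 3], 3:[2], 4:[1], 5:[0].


DFS stack-based: start with [0]
Visit order: [0, 1, 2, 3, 4, 5]


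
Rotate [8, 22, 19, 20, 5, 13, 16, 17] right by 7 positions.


Right rotate by 7: [22, 19, 20, 5, 13, 16, 17, 8]


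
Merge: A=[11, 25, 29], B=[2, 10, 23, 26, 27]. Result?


Compare heads, take smaller each step.
Merged: [2, 10, 11, 23, 25, 26, 27, 29]


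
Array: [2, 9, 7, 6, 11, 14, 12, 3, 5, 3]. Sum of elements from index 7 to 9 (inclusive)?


Prefix sums: [0, 2, 11, 18, 24, 35, 49, 61, 64, 69, 72]
Sum[7..9] = prefix[10] - prefix[7] = 72 - 61 = 11


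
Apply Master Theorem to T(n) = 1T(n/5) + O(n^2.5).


a=1, b=5, c=2.5. log_5(1)=0 < c=2.5. Case 3: O(n^c) = O(n^2.500)
Complexity: O(n^2.500)


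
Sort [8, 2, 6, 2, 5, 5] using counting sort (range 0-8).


Count array: [0, 0, 2, 0, 0, 2, 1, 0, 1]
Reconstruct: [2, 2, 5, 5, 6, 8]


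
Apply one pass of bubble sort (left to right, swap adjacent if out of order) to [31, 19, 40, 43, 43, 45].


After one pass: [19, 31, 40, 43, 43, 45]


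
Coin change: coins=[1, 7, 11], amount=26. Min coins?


dp[0]=0; dp[i]=1+min(dp[i-c] for c in coins)
...dp[21]=3, dp[22]=2, dp[23]=3, dp[24]=4, dp[25]=3, dp[26]=4
Minimum coins for 26 = 4


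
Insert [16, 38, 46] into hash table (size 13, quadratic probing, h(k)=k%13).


Insertions: 16->slot 3; 38->slot 12; 46->slot 7
Table: [None, None, None, 16, None, None, None, 46, None, None, None, None, 38]


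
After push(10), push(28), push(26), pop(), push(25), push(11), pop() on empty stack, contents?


push(10) -> [10]
push(28) -> [10, 28]
push(26) -> [10, 28, 26]
pop() returns 26 -> [10, 28]
push(25) -> [10, 28, 25]
push(11) -> [10, 28, 25, 11]
pop() returns 11 -> [10, 28, 25]
Final stack (bottom to top): [10, 28, 25]


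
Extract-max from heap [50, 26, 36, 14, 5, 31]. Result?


Max = 50
Replace root with last, heapify down
Resulting heap: [36, 26, 31, 14, 5]


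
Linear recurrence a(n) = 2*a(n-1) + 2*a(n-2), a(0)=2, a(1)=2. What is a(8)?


Build bottom-up:
...a(6)=416, a(7)=1136, a(8)=2*1136+2*416=3104


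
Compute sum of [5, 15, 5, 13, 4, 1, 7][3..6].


Prefix sums: [0, 5, 20, 25, 38, 42, 43, 50]
Sum[3..6] = prefix[7] - prefix[3] = 50 - 25 = 25


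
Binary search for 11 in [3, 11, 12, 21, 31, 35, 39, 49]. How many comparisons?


Search for 11:
[0,7] mid=3 arr[3]=21
[0,2] mid=1 arr[1]=11
Total: 2 comparisons


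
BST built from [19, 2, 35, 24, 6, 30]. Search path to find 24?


BST root = 19
Search for 24: compare at each node
Path: [19, 35, 24]


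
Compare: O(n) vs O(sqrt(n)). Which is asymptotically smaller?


sublinear grows slower than linear
O(sqrt(n)) is asymptotically smaller; O(n) grows faster


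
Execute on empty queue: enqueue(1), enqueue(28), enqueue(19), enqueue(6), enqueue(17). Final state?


enqueue(1) -> [1]
enqueue(28) -> [1, 28]
enqueue(19) -> [1, 28, 19]
enqueue(6) -> [1, 28, 19, 6]
enqueue(17) -> [1, 28, 19, 6, 17]
Final queue (front to back): [1, 28, 19, 6, 17]


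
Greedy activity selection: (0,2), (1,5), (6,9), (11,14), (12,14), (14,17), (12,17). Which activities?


Greedy: pick earliest-ending, then skip overlaps.
Selected (4 activities): [(0, 2), (6, 9), (11, 14), (14, 17)]


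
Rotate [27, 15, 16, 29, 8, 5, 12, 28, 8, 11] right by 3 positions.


Right rotate by 3: [28, 8, 11, 27, 15, 16, 29, 8, 5, 12]


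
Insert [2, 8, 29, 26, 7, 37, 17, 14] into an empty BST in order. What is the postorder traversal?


Root = 2; build tree by BST insertion.
Postorder traversal: [7, 14, 17, 26, 37, 29, 8, 2]


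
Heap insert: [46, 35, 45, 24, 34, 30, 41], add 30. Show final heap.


Append 30: [46, 35, 45, 24, 34, 30, 41, 30]
Bubble up: swap idx 7(30) with idx 3(24)
Result: [46, 35, 45, 30, 34, 30, 41, 24]


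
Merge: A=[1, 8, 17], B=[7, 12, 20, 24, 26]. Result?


Compare heads, take smaller each step.
Merged: [1, 7, 8, 12, 17, 20, 24, 26]


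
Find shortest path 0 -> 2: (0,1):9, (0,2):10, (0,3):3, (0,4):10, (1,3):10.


Dijkstra from 0:
Distances: {0: 0, 1: 9, 2: 10, 3: 3, 4: 10}
Shortest distance to 2 = 10, path = [0, 2]


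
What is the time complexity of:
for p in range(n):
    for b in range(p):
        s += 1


Per nesting level: O(n) * O(n) [triangular over p] = O(n^2)
Complexity: O(n^2)


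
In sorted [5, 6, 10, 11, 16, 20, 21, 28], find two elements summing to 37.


Two pointers: lo=0, hi=7
Found pair: (16, 21) summing to 37


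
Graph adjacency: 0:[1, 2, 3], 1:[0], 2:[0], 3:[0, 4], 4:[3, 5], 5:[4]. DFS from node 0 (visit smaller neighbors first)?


DFS stack-based: start with [0]
Visit order: [0, 1, 2, 3, 4, 5]


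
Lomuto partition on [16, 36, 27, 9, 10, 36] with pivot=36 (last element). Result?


Elements <= 36 go left of pivot.
Result: [16, 36, 27, 9, 10, 36], pivot at index 5


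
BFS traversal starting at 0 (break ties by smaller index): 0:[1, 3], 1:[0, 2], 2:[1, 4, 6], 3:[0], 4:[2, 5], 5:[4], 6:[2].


BFS queue: start with [0]
Visit order: [0, 1, 3, 2, 4, 6, 5]


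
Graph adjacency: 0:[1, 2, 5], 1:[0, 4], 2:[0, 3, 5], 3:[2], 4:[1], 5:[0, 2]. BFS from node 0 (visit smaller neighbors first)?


BFS queue: start with [0]
Visit order: [0, 1, 2, 5, 4, 3]


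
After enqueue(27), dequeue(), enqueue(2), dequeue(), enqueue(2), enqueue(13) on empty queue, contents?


enqueue(27) -> [27]
dequeue() returns 27 -> []
enqueue(2) -> [2]
dequeue() returns 2 -> []
enqueue(2) -> [2]
enqueue(13) -> [2, 13]
Final queue (front to back): [2, 13]


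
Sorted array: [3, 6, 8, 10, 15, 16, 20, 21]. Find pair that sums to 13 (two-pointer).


Two pointers: lo=0, hi=7
Found pair: (3, 10) summing to 13


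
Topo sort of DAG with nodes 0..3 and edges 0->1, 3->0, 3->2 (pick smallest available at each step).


Kahn's algorithm, process smallest node first
Order: [3, 0, 1, 2]


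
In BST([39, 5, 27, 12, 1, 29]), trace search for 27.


BST root = 39
Search for 27: compare at each node
Path: [39, 5, 27]


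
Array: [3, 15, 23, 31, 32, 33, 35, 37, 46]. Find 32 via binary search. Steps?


Search for 32:
[0,8] mid=4 arr[4]=32
Total: 1 comparisons


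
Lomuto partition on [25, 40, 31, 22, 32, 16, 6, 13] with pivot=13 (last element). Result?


Elements <= 13 go left of pivot.
Result: [6, 13, 31, 22, 32, 16, 25, 40], pivot at index 1


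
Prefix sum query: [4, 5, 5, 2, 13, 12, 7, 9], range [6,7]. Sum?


Prefix sums: [0, 4, 9, 14, 16, 29, 41, 48, 57]
Sum[6..7] = prefix[8] - prefix[6] = 57 - 41 = 16


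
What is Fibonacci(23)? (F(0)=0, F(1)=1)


F(n)=F(n-1)+F(n-2)
...F(21)=10946, F(22)=17711, F(23)=28657


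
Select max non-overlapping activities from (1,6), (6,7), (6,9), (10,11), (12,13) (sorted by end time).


Greedy: pick earliest-ending, then skip overlaps.
Selected (4 activities): [(1, 6), (6, 7), (10, 11), (12, 13)]


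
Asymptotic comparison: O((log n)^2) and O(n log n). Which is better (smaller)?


polylogarithmic grows slower than linearithmic
O((log n)^2) is asymptotically smaller; O(n log n) grows faster


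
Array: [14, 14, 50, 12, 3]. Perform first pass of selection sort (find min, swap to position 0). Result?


After one pass: [3, 14, 50, 12, 14]


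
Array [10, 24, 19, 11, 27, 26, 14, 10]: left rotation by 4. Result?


Left rotate by 4: [27, 26, 14, 10, 10, 24, 19, 11]


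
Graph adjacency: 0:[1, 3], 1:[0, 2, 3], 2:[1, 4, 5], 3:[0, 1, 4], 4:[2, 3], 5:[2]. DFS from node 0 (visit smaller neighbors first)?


DFS stack-based: start with [0]
Visit order: [0, 1, 2, 4, 3, 5]


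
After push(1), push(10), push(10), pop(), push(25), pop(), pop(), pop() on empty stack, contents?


push(1) -> [1]
push(10) -> [1, 10]
push(10) -> [1, 10, 10]
pop() returns 10 -> [1, 10]
push(25) -> [1, 10, 25]
pop() returns 25 -> [1, 10]
pop() returns 10 -> [1]
pop() returns 1 -> []
Final stack (bottom to top): []


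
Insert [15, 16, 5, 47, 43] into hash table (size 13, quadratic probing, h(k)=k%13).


Insertions: 15->slot 2; 16->slot 3; 5->slot 5; 47->slot 8; 43->slot 4
Table: [None, None, 15, 16, 43, 5, None, None, 47, None, None, None, None]


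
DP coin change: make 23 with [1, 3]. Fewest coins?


dp[0]=0; dp[i]=1+min(dp[i-c] for c in coins)
...dp[18]=6, dp[19]=7, dp[20]=8, dp[21]=7, dp[22]=8, dp[23]=9
Minimum coins for 23 = 9


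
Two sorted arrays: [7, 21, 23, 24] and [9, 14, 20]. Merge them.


Compare heads, take smaller each step.
Merged: [7, 9, 14, 20, 21, 23, 24]


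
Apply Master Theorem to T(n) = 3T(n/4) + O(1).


a=3, b=4, c=0. log_4(3)=0.792 > c=0. Case 1: O(n^log_b(a)) = O(n^0.792)
Complexity: O(n^0.792)


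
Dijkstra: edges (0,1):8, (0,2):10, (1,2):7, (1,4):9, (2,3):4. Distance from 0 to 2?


Dijkstra from 0:
Distances: {0: 0, 1: 8, 2: 10, 3: 14, 4: 17}
Shortest distance to 2 = 10, path = [0, 2]


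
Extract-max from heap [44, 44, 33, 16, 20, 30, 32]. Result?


Max = 44
Replace root with last, heapify down
Resulting heap: [44, 32, 33, 16, 20, 30]


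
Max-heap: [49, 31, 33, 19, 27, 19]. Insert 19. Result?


Append 19: [49, 31, 33, 19, 27, 19, 19]
Bubble up: no swaps needed
Result: [49, 31, 33, 19, 27, 19, 19]


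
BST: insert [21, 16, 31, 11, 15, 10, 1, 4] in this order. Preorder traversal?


Root = 21; build tree by BST insertion.
Preorder traversal: [21, 16, 11, 10, 1, 4, 15, 31]


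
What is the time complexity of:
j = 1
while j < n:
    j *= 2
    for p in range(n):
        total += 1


Per nesting level: O(log n) * O(n) = O(n log n)
Complexity: O(n log n)


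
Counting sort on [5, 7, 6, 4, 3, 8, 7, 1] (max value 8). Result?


Count array: [0, 1, 0, 1, 1, 1, 1, 2, 1]
Reconstruct: [1, 3, 4, 5, 6, 7, 7, 8]


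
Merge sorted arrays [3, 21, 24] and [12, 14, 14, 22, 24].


Compare heads, take smaller each step.
Merged: [3, 12, 14, 14, 21, 22, 24, 24]


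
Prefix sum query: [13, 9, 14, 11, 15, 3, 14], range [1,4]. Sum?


Prefix sums: [0, 13, 22, 36, 47, 62, 65, 79]
Sum[1..4] = prefix[5] - prefix[1] = 62 - 13 = 49


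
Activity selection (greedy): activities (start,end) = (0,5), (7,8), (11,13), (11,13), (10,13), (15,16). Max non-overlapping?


Greedy: pick earliest-ending, then skip overlaps.
Selected (4 activities): [(0, 5), (7, 8), (11, 13), (15, 16)]


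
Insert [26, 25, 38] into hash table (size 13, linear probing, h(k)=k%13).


Insertions: 26->slot 0; 25->slot 12; 38->slot 1
Table: [26, 38, None, None, None, None, None, None, None, None, None, None, 25]


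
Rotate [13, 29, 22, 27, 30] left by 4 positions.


Left rotate by 4: [30, 13, 29, 22, 27]


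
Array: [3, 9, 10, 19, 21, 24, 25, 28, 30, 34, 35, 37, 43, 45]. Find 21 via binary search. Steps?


Search for 21:
[0,13] mid=6 arr[6]=25
[0,5] mid=2 arr[2]=10
[3,5] mid=4 arr[4]=21
Total: 3 comparisons


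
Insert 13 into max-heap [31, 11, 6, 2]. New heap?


Append 13: [31, 11, 6, 2, 13]
Bubble up: swap idx 4(13) with idx 1(11)
Result: [31, 13, 6, 2, 11]


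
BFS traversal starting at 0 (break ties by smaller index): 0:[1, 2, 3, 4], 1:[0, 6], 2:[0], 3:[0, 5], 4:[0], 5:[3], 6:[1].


BFS queue: start with [0]
Visit order: [0, 1, 2, 3, 4, 6, 5]


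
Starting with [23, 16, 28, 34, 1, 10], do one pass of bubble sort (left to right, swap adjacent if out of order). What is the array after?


After one pass: [16, 23, 28, 1, 10, 34]


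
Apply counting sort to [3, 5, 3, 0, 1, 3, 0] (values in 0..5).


Count array: [2, 1, 0, 3, 0, 1]
Reconstruct: [0, 0, 1, 3, 3, 3, 5]


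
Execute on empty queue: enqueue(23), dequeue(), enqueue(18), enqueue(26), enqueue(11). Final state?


enqueue(23) -> [23]
dequeue() returns 23 -> []
enqueue(18) -> [18]
enqueue(26) -> [18, 26]
enqueue(11) -> [18, 26, 11]
Final queue (front to back): [18, 26, 11]


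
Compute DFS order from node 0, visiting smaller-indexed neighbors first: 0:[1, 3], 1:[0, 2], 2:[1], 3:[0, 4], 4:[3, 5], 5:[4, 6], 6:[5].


DFS stack-based: start with [0]
Visit order: [0, 1, 2, 3, 4, 5, 6]


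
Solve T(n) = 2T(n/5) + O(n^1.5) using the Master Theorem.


a=2, b=5, c=1.5. log_5(2)=0.431 < c=1.5. Case 3: O(n^c) = O(n^1.500)
Complexity: O(n^1.500)


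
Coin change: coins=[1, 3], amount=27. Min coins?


dp[0]=0; dp[i]=1+min(dp[i-c] for c in coins)
...dp[22]=8, dp[23]=9, dp[24]=8, dp[25]=9, dp[26]=10, dp[27]=9
Minimum coins for 27 = 9


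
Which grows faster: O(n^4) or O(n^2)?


quadratic grows slower than quartic
O(n^2) is asymptotically smaller; O(n^4) grows faster


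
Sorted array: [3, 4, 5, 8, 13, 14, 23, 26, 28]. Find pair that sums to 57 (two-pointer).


Two pointers: lo=0, hi=8
No pair sums to 57


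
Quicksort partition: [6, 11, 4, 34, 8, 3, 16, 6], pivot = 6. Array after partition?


Elements <= 6 go left of pivot.
Result: [6, 4, 3, 6, 8, 11, 16, 34], pivot at index 3


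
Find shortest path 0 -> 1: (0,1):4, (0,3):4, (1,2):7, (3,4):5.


Dijkstra from 0:
Distances: {0: 0, 1: 4, 2: 11, 3: 4, 4: 9}
Shortest distance to 1 = 4, path = [0, 1]


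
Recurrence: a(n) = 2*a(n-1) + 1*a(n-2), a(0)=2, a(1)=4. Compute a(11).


Build bottom-up:
...a(9)=4756, a(10)=11482, a(11)=2*11482+1*4756=27720


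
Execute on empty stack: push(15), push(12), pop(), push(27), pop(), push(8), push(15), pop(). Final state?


push(15) -> [15]
push(12) -> [15, 12]
pop() returns 12 -> [15]
push(27) -> [15, 27]
pop() returns 27 -> [15]
push(8) -> [15, 8]
push(15) -> [15, 8, 15]
pop() returns 15 -> [15, 8]
Final stack (bottom to top): [15, 8]
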